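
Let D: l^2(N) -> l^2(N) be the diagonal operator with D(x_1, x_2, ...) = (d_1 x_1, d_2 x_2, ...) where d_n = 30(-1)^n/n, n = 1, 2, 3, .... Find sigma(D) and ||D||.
sigma(D) = {30(-1)^n/n : n ≥ 1} ∪ {0}; ||D|| = 30

A bounded diagonal operator on l^2 with diagonal entries d_n has spectrum equal to the closure of {d_n : n ≥ 1}: every d_n is an eigenvalue (with eigenvector e_n), so {d_n} ⊂ sigma(D); the spectrum is closed, so its closure is too; and for lambda not in the closure, (D - lambda I) has bounded inverse (the diagonal entries 1/(d_n - lambda) are bounded). For our sequence d_n = 30(-1)^n/n, n = 1, 2, 3, ...:
  - {d_n} = {30(-1)^n/n : n ≥ 1}; the only limit point is 0
  - closure = {30(-1)^n/n : n ≥ 1} ∪ {0}
For the norm: a diagonal operator has ||D|| = sup_n |d_n|. Here |d_n| = 30/n is decreasing, so sup_n |d_n| = |d_1| = 30. So ||D|| = 30.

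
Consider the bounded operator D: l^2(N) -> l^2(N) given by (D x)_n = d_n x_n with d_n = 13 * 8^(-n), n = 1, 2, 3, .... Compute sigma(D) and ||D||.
sigma(D) = {13 * 8^(-n) : n ≥ 1} ∪ {0}; ||D|| = 13/8

A bounded diagonal operator on l^2 with diagonal entries d_n has spectrum equal to the closure of {d_n : n ≥ 1}: every d_n is an eigenvalue (with eigenvector e_n), so {d_n} ⊂ sigma(D); the spectrum is closed, so its closure is too; and for lambda not in the closure, (D - lambda I) has bounded inverse (the diagonal entries 1/(d_n - lambda) are bounded). For our sequence d_n = 13 * 8^(-n), n = 1, 2, 3, ...:
  - {d_n} = {13 * 8^(-n) : n ≥ 1}; the only limit point is 0
  - closure = {13 * 8^(-n) : n ≥ 1} ∪ {0}
For the norm: a diagonal operator has ||D|| = sup_n |d_n|. Here d_n = 13 * 8^(-n) is positive and decreasing, so sup_n |d_n| = d_1 = 13/8. So ||D|| = 13/8.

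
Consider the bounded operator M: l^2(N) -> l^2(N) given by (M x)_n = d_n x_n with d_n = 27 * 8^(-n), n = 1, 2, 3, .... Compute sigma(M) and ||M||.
sigma(M) = {27 * 8^(-n) : n ≥ 1} ∪ {0}; ||M|| = 27/8

A bounded diagonal operator on l^2 with diagonal entries d_n has spectrum equal to the closure of {d_n : n ≥ 1}: every d_n is an eigenvalue (with eigenvector e_n), so {d_n} ⊂ sigma(M); the spectrum is closed, so its closure is too; and for lambda not in the closure, (M - lambda I) has bounded inverse (the diagonal entries 1/(d_n - lambda) are bounded). For our sequence d_n = 27 * 8^(-n), n = 1, 2, 3, ...:
  - {d_n} = {27 * 8^(-n) : n ≥ 1}; the only limit point is 0
  - closure = {27 * 8^(-n) : n ≥ 1} ∪ {0}
For the norm: a diagonal operator has ||M|| = sup_n |d_n|. Here d_n = 27 * 8^(-n) is positive and decreasing, so sup_n |d_n| = d_1 = 27/8. So ||M|| = 27/8.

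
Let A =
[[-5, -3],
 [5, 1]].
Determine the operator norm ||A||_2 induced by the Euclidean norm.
||A||_2 = sqrt((60 + sqrt(3200))/2) ≈ 7.6344 (= sqrt(largest eigenvalue of A^T A))

||A||_2 = sigma_max(A) = sqrt(lambda_max(A^T A)). Form the symmetric matrix M = A^T A =
[[50, 20],
 [20, 10]].
Its characteristic polynomial (trace, determinant of M give the coefficients) is
  p(λ) = det(λ I - M) = λ^2 - 60λ + 100.
For λ^2 - 60λ + 100 the discriminant is 3200. It is nonnegative but not a perfect square, so the roots are real and irrational: λ = (60 ± sqrt(3200))/2 ≈ 58.2843, 1.7157.
So the eigenvalues of A^T A are ≈ 1.7157, 58.2843 (all ≥ 0, as they must be for A^T A). The largest is λ_max = (60 + sqrt(3200))/2 ≈ 58.2843, hence ||A||_2 = sqrt(λ_max) = sqrt((60 + sqrt(3200))/2) ≈ 7.6344.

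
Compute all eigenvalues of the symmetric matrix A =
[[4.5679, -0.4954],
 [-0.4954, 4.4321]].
sigma(A) ≈ {4, 5}

A is real symmetric, so its spectrum consists of real eigenvalues. Expanding the characteristic polynomial of the displayed matrix gives
  det(λ I - A) = p(λ) = λ^2 + (-9)λ + (20).
Solving p(λ) = 0 yields eigenvalues ≈ 4, 5. (A is shown rounded to 4 decimals, so these recover the underlying integer eigenvalues to within that precision.)
Verification: the trace of A = 9 equals the sum of eigenvalues 9, and det(A) ≈ 20.0000 matches the eigenvalue product 20.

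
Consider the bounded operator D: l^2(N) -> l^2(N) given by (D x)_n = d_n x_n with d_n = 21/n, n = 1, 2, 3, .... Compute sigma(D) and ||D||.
sigma(D) = {21/n : n ≥ 1} ∪ {0}; ||D|| = 21

A bounded diagonal operator on l^2 with diagonal entries d_n has spectrum equal to the closure of {d_n : n ≥ 1}: every d_n is an eigenvalue (with eigenvector e_n), so {d_n} ⊂ sigma(D); the spectrum is closed, so its closure is too; and for lambda not in the closure, (D - lambda I) has bounded inverse (the diagonal entries 1/(d_n - lambda) are bounded). For our sequence d_n = 21/n, n = 1, 2, 3, ...:
  - {d_n} = {21/n : n ≥ 1}; the only limit point is 0
  - closure = {21/n : n ≥ 1} ∪ {0}
For the norm: a diagonal operator has ||D|| = sup_n |d_n|. Here d_n = 21/n is positive and decreasing, so sup_n |d_n| = d_1 = 21. So ||D|| = 21.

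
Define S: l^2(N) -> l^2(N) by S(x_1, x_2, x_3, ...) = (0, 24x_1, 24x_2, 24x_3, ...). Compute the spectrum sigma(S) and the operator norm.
sigma(S) = closed disk {z in C : |z| ≤ 24}; ||S|| = 24

Note S = 24·U where U is the unit right shift (U x)_k = x_{k-1} (with x_0 := 0); so ||S|| = 24||U|| and sigma(S) = 24·sigma(U). ||S x||^2 = sum_{k≥1} |24x_k|^2 = 576||x||^2, so ||S|| = 24 and sigma(S) ⊂ {|z| ≤ 24}. For any |lambda| < 24, the equation (S - lambda I) x = 0 forces x_1 = 0, then 24x_k = lambda x_{k+1} ⇒ x = 0, so S has no eigenvalues. But (S - lambda I) is not surjective for |lambda| < 24: solving (S - lambda I) x = e_1 would require x_n proportional to (lambda/24)^(-n), which is not in l^2. So every |lambda| < 24 lies in the residual spectrum. The boundary |lambda| = 24 is in the approximate point spectrum (the spectrum is closed). Hence sigma(S) is the closed disk of radius 24.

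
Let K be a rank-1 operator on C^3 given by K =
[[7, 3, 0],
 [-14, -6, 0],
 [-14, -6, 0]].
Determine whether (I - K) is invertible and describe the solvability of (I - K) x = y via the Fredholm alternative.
(I - K) is singular (det(I - K) = 0, i.e. 1 ∈ sigma(K)). (I - K) x = y is solvable iff y ⊥ ker((I - K)^*) = span{(7, 3, 0)}, i.e. iff 7y_1 + 3y_2 = 0. When solvable, the solutions are x = y + c·(1, -2, -2), c arbitrary (ker(I - K) = span{(1, -2, -2)}, dimension 1).

K has rank 1, so it is an outer product K = u v^T: every row of K is a multiple of one row vector. Reading off the entries, u = (1, -2, -2) and v = (7, 3, 0) (row i of K equals u_i·v^T). A rank-one matrix u v^T satisfies K u = u (v·u) and kills the (2)-dimensional subspace v^⊥, so its characteristic polynomial is lambda^2 (lambda - v·u) with v·u = tr K = 1. Hence the eigenvalues of I - K are 1 (multiplicity 2) and 1 - (1) = 0, so det(I - K) = 0. (Direct check: I - K =
[[-6, -3, 0],
 [14, 7, 0],
 [14, 6, 1]]
has determinant 0.) So 1 is an eigenvalue of K and (I - K) is not invertible. The finite-dimensional Fredholm alternative says: either (I - K) is invertible, or ker(I - K) ≠ {0} and then range(I - K) = ker((I - K)^*)^⊥, with dim ker(I - K) = dim ker((I - K)^*). We are in the second case, so we need both kernels. Kernel of I - K: (I - K) u = u - u (v·u) = u - u = 0, so ker(I - K) = span{u} = span{(1, -2, -2)} (it is exactly 1-dimensional because rank(I - K) = 2). Kernel of the adjoint: K is real, so (I - K)^* = I - K^T = I - v u^T, and (I - v u^T) v = v - v (u·v) = 0; hence ker((I - K)^*) = span{v} = span{(7, 3, 0)}. Therefore (I - K) x = y is solvable iff <y, v> = 0, i.e. iff 7y_1 + 3y_2 = 0. When this holds, K y = u (v·y) = 0, so (I - K) y = y and x = y is a particular solution; the full solution set is the line x = y + c·u = y + c·(1, -2, -2), c ∈ C.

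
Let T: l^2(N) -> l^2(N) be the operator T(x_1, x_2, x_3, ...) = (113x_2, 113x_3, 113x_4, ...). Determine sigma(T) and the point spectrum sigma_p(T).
sigma(T) = closed disk {z in C : |z| ≤ 113}; sigma_p(T) = open disk {z in C : |z| < 113}

Note T = 113·V where V is the unit left shift (V x)_k = x_{k+1}; so sigma(T) = 113·sigma(V) and ||T|| = 113||V||. ||T x||^2 = 12769sum_{k≥2} |x_k|^2 ≤ 12769||x||^2, with equality on {x : x_1 = 0}, so ||T|| = 113. For any lambda with |lambda| < 113, set r = lambda/113 (|r| < 1); the vector x = (1, r, r^2, ...) is in l^2 and satisfies T x = 113(r, r^2, ...) = lambda x, so lambda is an eigenvalue. On the boundary |lambda| = 113 the geometric series diverges, so no l^2 eigenvector exists, but these lambda lie in the approximate point spectrum. Hence sigma(T) is the closed disk of radius 113 and sigma_p(T) is the open disk.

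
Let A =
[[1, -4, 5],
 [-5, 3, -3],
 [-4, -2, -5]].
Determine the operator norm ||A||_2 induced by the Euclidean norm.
||A||_2 ≈ 9.9097 (= sqrt(largest eigenvalue of A^T A))

||A||_2 = sigma_max(A) = sqrt(lambda_max(A^T A)). Form the symmetric matrix M = A^T A =
[[42, -11, 40],
 [-11, 29, -19],
 [40, -19, 59]].
Its characteristic polynomial (trace, sum of principal 2x2 minors, determinant of M give the coefficients) is
  p(λ) = det(λ I - M) = λ^3 - 130λ^2 + 3325λ - 19881.
No integer candidate from the rational root theorem (±divisors of 19881) is a root, so the roots are irrational. The cubic discriminant is Δ = 9098280153 > 0, so there are three distinct real roots. p(8) = -1089 and p(9) = 243 have opposite signs, so a root lies in (8, 9); Newton's method refines it to λ ≈ 8.8053. p(22) = 997 and p(23) = -9 have opposite signs, so a root lies in (22, 23); Newton's method refines it to λ ≈ 22.9916. p(98) = -1359 and p(99) = 5463 have opposite signs, so a root lies in (98, 99); Newton's method refines it to λ ≈ 98.2031. Check (Vieta): the three roots sum to 130, matching tr M = 130.
So the eigenvalues of A^T A are ≈ 8.8053, 22.9916, 98.2031 (all ≥ 0, as they must be for A^T A). The largest is λ_max ≈ 98.2031, hence ||A||_2 = sqrt(λ_max) ≈ 9.9097.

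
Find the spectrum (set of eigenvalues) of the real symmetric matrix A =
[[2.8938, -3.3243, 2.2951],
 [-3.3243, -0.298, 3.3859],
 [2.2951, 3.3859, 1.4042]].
sigma(A) ≈ {-5, 4, 5}

A is real symmetric, so its spectrum consists of real eigenvalues. Expanding the characteristic polynomial of the displayed matrix gives
  det(λ I - A) = p(λ) = λ^3 + (-4)λ^2 + (-25)λ + (100).
Solving p(λ) = 0 yields eigenvalues ≈ -5, 4, 5. (A is shown rounded to 4 decimals, so these recover the underlying integer eigenvalues to within that precision.)
Verification: the trace of A = 4 equals the sum of eigenvalues 4, and det(A) ≈ -100.0006 matches the eigenvalue product -100.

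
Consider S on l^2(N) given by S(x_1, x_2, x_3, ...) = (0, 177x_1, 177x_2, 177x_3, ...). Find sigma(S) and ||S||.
sigma(S) = closed disk {z in C : |z| ≤ 177}; ||S|| = 177

Note S = 177·U where U is the unit right shift (U x)_k = x_{k-1} (with x_0 := 0); so ||S|| = 177||U|| and sigma(S) = 177·sigma(U). ||S x||^2 = sum_{k≥1} |177x_k|^2 = 31329||x||^2, so ||S|| = 177 and sigma(S) ⊂ {|z| ≤ 177}. For any |lambda| < 177, the equation (S - lambda I) x = 0 forces x_1 = 0, then 177x_k = lambda x_{k+1} ⇒ x = 0, so S has no eigenvalues. But (S - lambda I) is not surjective for |lambda| < 177: solving (S - lambda I) x = e_1 would require x_n proportional to (lambda/177)^(-n), which is not in l^2. So every |lambda| < 177 lies in the residual spectrum. The boundary |lambda| = 177 is in the approximate point spectrum (the spectrum is closed). Hence sigma(S) is the closed disk of radius 177.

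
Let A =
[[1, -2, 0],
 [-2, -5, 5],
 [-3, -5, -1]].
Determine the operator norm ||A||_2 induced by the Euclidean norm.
||A||_2 ≈ 8.591 (= sqrt(largest eigenvalue of A^T A))

||A||_2 = sigma_max(A) = sqrt(lambda_max(A^T A)). Form the symmetric matrix M = A^T A =
[[14, 23, -7],
 [23, 54, -20],
 [-7, -20, 26]].
Its characteristic polynomial (trace, sum of principal 2x2 minors, determinant of M give the coefficients) is
  p(λ) = det(λ I - M) = λ^3 - 94λ^2 + 1546λ - 4096.
No integer candidate from the rational root theorem (±divisors of 4096) is a root, so the roots are irrational. The cubic discriminant is Δ = 2991762416 > 0, so there are three distinct real roots. p(3) = -277 and p(4) = 648 have opposite signs, so a root lies in (3, 4); Newton's method refines it to λ ≈ 3.2812. p(16) = 672 and p(17) = -67 have opposite signs, so a root lies in (16, 17); Newton's method refines it to λ ≈ 16.914. p(73) = -3147 and p(74) = 788 have opposite signs, so a root lies in (73, 74); Newton's method refines it to λ ≈ 73.8048. Check (Vieta): the three roots sum to 94, matching tr M = 94.
So the eigenvalues of A^T A are ≈ 3.2812, 16.914, 73.8048 (all ≥ 0, as they must be for A^T A). The largest is λ_max ≈ 73.8048, hence ||A||_2 = sqrt(λ_max) ≈ 8.591.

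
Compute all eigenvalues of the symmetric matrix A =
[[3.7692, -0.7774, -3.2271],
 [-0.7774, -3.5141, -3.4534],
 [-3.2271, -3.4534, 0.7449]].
sigma(A) ≈ {-6, 1, 6}

A is real symmetric, so its spectrum consists of real eigenvalues. Expanding the characteristic polynomial of the displayed matrix gives
  det(λ I - A) = p(λ) = λ^3 + (-1)λ^2 + (-36)λ + (35.999).
Solving p(λ) = 0 yields eigenvalues ≈ -6, 1, 6. (A is shown rounded to 4 decimals, so these recover the underlying integer eigenvalues to within that precision.)
Verification: the trace of A = 1 equals the sum of eigenvalues 1, and det(A) ≈ -35.9990 matches the eigenvalue product -36.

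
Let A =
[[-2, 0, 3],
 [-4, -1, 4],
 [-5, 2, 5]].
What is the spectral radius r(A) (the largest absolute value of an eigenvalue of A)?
r(A) ≈ 2.4945

The eigenvalues of A are the roots of its characteristic polynomial. With M = A (coefficients from the trace, the sum of principal 2x2 minors, and det A):
  p(λ) = det(λ I - M) = λ^3 - 2λ^2 - 6λ + 13.
No integer candidate from the rational root theorem (±divisors of 13) is a root, so the roots are irrational. The cubic discriminant is Δ = -331 < 0, so there is one real root and a complex-conjugate pair. p(-3) = -14 and p(-2) = 9 have opposite signs, so a root lies in (-3, -2); Newton's method refines it to λ ≈ -2.4945. Dividing out (λ - (-2.4945)) leaves approximately λ^2 - 4.4945λ + 5.2115. For λ^2 - 4.4945λ + 5.2115 the discriminant is -0.6455. It is negative, so the remaining roots are the complex-conjugate pair λ ≈ 2.2472 ± 0.4017i. Their product equals the constant term, so |λ|^2 ≈ 5.2115 and |λ| ≈ 2.2829.
Thus the eigenvalues (to 4 decimals) are -2.4945 (modulus 2.4945); 2.2472 ± 0.4017i (modulus 2.2829). The spectral radius is the largest modulus: r(A) ≈ 2.4945. (Cross-check: r(A) ≤ ||A||_2 ≈ 9.7654; equality holds whenever A is normal, though it can also hold for some non-normal A.)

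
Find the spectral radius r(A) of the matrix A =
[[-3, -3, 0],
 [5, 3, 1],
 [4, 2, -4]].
r(A) ≈ 4.5639

The eigenvalues of A are the roots of its characteristic polynomial. With M = A (coefficients from the trace, the sum of principal 2x2 minors, and det A):
  p(λ) = det(λ I - M) = λ^3 + 4λ^2 + 4λ + 30.
No integer candidate from the rational root theorem (±divisors of 30) is a root, so the roots are irrational. The cubic discriminant is Δ = -23340 < 0, so there is one real root and a complex-conjugate pair. p(-5) = -15 and p(-4) = 14 have opposite signs, so a root lies in (-5, -4); Newton's method refines it to λ ≈ -4.5639. Dividing out (λ - (-4.5639)) leaves approximately λ^2 - 0.5639λ + 6.5734. For λ^2 - 0.5639λ + 6.5734 the discriminant is -25.9756. It is negative, so the remaining roots are the complex-conjugate pair λ ≈ 0.2819 ± 2.5483i. Their product equals the constant term, so |λ|^2 ≈ 6.5734 and |λ| ≈ 2.5639.
Thus the eigenvalues (to 4 decimals) are -4.5639 (modulus 4.5639); 0.2819 ± 2.5483i (modulus 2.5639). The spectral radius is the largest modulus: r(A) ≈ 4.5639. (Cross-check: r(A) ≤ ||A||_2 ≈ 8.5707; equality holds whenever A is normal, though it can also hold for some non-normal A.)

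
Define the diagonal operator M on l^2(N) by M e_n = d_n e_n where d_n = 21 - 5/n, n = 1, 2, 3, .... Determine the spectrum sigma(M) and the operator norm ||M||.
sigma(M) = {21 - 5/n : n ≥ 1} ∪ {21}; ||M|| = 21

A bounded diagonal operator on l^2 with diagonal entries d_n has spectrum equal to the closure of {d_n : n ≥ 1}: every d_n is an eigenvalue (with eigenvector e_n), so {d_n} ⊂ sigma(M); the spectrum is closed, so its closure is too; and for lambda not in the closure, (M - lambda I) has bounded inverse (the diagonal entries 1/(d_n - lambda) are bounded). For our sequence d_n = 21 - 5/n, n = 1, 2, 3, ...:
  - {d_n} = {21 - 5/n : n ≥ 1}; the only limit point is 21
  - closure = {21 - 5/n : n ≥ 1} ∪ {21}
For the norm: a diagonal operator has ||M|| = sup_n |d_n|. Here d_n = 21 - 5/n increases monotonically from d_1 = 16 toward 21, with all terms in [16, 21); so sup_n |d_n| = 21 (the supremum is the limit, not attained). So ||M|| = 21.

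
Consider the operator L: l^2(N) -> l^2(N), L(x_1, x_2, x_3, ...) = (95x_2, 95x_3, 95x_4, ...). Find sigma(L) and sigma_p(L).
sigma(L) = closed disk {z in C : |z| ≤ 95}; sigma_p(L) = open disk {z in C : |z| < 95}

Note L = 95·V where V is the unit left shift (V x)_k = x_{k+1}; so sigma(L) = 95·sigma(V) and ||L|| = 95||V||. ||L x||^2 = 9025sum_{k≥2} |x_k|^2 ≤ 9025||x||^2, with equality on {x : x_1 = 0}, so ||L|| = 95. For any lambda with |lambda| < 95, set r = lambda/95 (|r| < 1); the vector x = (1, r, r^2, ...) is in l^2 and satisfies L x = 95(r, r^2, ...) = lambda x, so lambda is an eigenvalue. On the boundary |lambda| = 95 the geometric series diverges, so no l^2 eigenvector exists, but these lambda lie in the approximate point spectrum. Hence sigma(L) is the closed disk of radius 95 and sigma_p(L) is the open disk.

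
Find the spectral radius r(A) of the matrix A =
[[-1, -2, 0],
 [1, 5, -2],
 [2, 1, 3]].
r(A) = (4 + sqrt(20))/2 ≈ 4.2361

The eigenvalues of A are the roots of its characteristic polynomial. With M = A (coefficients from the trace, the sum of principal 2x2 minors, and det A):
  p(λ) = det(λ I - M) = λ^3 - 7λ^2 + 11λ + 3.
By the rational root theorem any rational root is an integer divisor of 3. Testing λ = 3: p(3) = 27 - 63 + 33 + 3 = 0, so λ = 3 is a root. Dividing out (λ - 3) leaves p(λ) = (λ - 3)(λ^2 - 4λ - 1). For λ^2 - 4λ - 1 the discriminant is 20. It is nonnegative but not a perfect square, so the roots are real and irrational: λ = (4 ± sqrt(20))/2 ≈ 4.2361, -0.2361.
Thus the eigenvalues (to 4 decimals) are 4.2361 (modulus 4.2361); -0.2361 (modulus 0.2361); 3 (modulus 3). The spectral radius is the largest modulus: r(A) = (4 + sqrt(20))/2 ≈ 4.2361. (Cross-check: r(A) ≤ ||A||_2 ≈ 5.8673; equality holds whenever A is normal, though it can also hold for some non-normal A.)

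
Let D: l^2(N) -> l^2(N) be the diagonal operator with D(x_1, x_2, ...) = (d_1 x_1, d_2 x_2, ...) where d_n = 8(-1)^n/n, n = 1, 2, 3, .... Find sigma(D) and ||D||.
sigma(D) = {8(-1)^n/n : n ≥ 1} ∪ {0}; ||D|| = 8

A bounded diagonal operator on l^2 with diagonal entries d_n has spectrum equal to the closure of {d_n : n ≥ 1}: every d_n is an eigenvalue (with eigenvector e_n), so {d_n} ⊂ sigma(D); the spectrum is closed, so its closure is too; and for lambda not in the closure, (D - lambda I) has bounded inverse (the diagonal entries 1/(d_n - lambda) are bounded). For our sequence d_n = 8(-1)^n/n, n = 1, 2, 3, ...:
  - {d_n} = {8(-1)^n/n : n ≥ 1}; the only limit point is 0
  - closure = {8(-1)^n/n : n ≥ 1} ∪ {0}
For the norm: a diagonal operator has ||D|| = sup_n |d_n|. Here |d_n| = 8/n is decreasing, so sup_n |d_n| = |d_1| = 8. So ||D|| = 8.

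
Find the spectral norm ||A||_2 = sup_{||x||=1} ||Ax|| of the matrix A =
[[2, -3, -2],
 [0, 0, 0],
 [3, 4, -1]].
||A||_2 = sqrt((43 + sqrt(145))/2) ≈ 5.246 (= sqrt(largest eigenvalue of A^T A))

||A||_2 = sigma_max(A) = sqrt(lambda_max(A^T A)). Form the symmetric matrix M = A^T A =
[[13, 6, -7],
 [6, 25, 2],
 [-7, 2, 5]].
Its characteristic polynomial (trace, sum of principal 2x2 minors, determinant of M give the coefficients) is
  p(λ) = det(λ I - M) = λ^3 - 43λ^2 + 426λ.
The constant term is 0, so λ = 0 is a root. Dividing out λ leaves p(λ) = λ(λ^2 - 43λ + 426). For λ^2 - 43λ + 426 the discriminant is 145. It is nonnegative but not a perfect square, so the roots are real and irrational: λ = (43 ± sqrt(145))/2 ≈ 27.5208, 15.4792.
So the eigenvalues of A^T A are ≈ 0, 15.4792, 27.5208 (all ≥ 0, as they must be for A^T A). The largest is λ_max = (43 + sqrt(145))/2 ≈ 27.5208, hence ||A||_2 = sqrt(λ_max) = sqrt((43 + sqrt(145))/2) ≈ 5.246.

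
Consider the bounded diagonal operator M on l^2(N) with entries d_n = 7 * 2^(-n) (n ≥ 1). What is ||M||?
||M|| = 7/2 (attained at n = 1)

For M diagonal, ||M|| = sup_n |d_n|. The sequence d_n = 7 * 2^(-n) is positive and strictly decreasing (ratio 2^(-1) < 1), so the supremum is d_1 = 7/2. Hence ||M|| = 7/2.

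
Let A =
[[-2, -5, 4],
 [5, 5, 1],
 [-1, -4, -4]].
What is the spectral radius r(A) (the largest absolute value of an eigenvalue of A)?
r(A) ≈ 5.2042

The eigenvalues of A are the roots of its characteristic polynomial. With M = A (coefficients from the trace, the sum of principal 2x2 minors, and det A):
  p(λ) = det(λ I - M) = λ^3 + λ^2 + 11λ + 123.
No integer candidate from the rational root theorem (±divisors of 123) is a root, so the roots are irrational. The cubic discriminant is Δ = -389824 < 0, so there is one real root and a complex-conjugate pair. p(-5) = -32 and p(-4) = 31 have opposite signs, so a root lies in (-5, -4); Newton's method refines it to λ ≈ -4.5415. Dividing out (λ - (-4.5415)) leaves approximately λ^2 - 3.5415λ + 27.0836. For λ^2 - 3.5415λ + 27.0836 the discriminant is -95.7924. It is negative, so the remaining roots are the complex-conjugate pair λ ≈ 1.7707 ± 4.8937i. Their product equals the constant term, so |λ|^2 ≈ 27.0836 and |λ| ≈ 5.2042.
Thus the eigenvalues (to 4 decimals) are -4.5415 (modulus 4.5415); 1.7707 ± 4.8937i (modulus 5.2042). The spectral radius is the largest modulus: r(A) ≈ 5.2042. (Cross-check: r(A) ≤ ||A||_2 ≈ 9.5387; equality holds whenever A is normal, though it can also hold for some non-normal A.)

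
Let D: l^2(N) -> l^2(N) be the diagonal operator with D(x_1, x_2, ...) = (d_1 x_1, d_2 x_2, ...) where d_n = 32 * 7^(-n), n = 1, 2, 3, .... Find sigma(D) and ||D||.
sigma(D) = {32 * 7^(-n) : n ≥ 1} ∪ {0}; ||D|| = 32/7

A bounded diagonal operator on l^2 with diagonal entries d_n has spectrum equal to the closure of {d_n : n ≥ 1}: every d_n is an eigenvalue (with eigenvector e_n), so {d_n} ⊂ sigma(D); the spectrum is closed, so its closure is too; and for lambda not in the closure, (D - lambda I) has bounded inverse (the diagonal entries 1/(d_n - lambda) are bounded). For our sequence d_n = 32 * 7^(-n), n = 1, 2, 3, ...:
  - {d_n} = {32 * 7^(-n) : n ≥ 1}; the only limit point is 0
  - closure = {32 * 7^(-n) : n ≥ 1} ∪ {0}
For the norm: a diagonal operator has ||D|| = sup_n |d_n|. Here d_n = 32 * 7^(-n) is positive and decreasing, so sup_n |d_n| = d_1 = 32/7. So ||D|| = 32/7.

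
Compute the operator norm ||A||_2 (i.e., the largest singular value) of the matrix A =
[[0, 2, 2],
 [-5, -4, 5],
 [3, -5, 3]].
||A||_2 ≈ 8.8075 (= sqrt(largest eigenvalue of A^T A))

||A||_2 = sigma_max(A) = sqrt(lambda_max(A^T A)). Form the symmetric matrix M = A^T A =
[[34, 5, -16],
 [5, 45, -31],
 [-16, -31, 38]].
Its characteristic polynomial (trace, sum of principal 2x2 minors, determinant of M give the coefficients) is
  p(λ) = det(λ I - M) = λ^3 - 117λ^2 + 3290λ - 17956.
No integer candidate from the rational root theorem (±divisors of 17956) is a root, so the roots are irrational. The cubic discriminant is Δ = 6398867956 > 0, so there are three distinct real roots. p(7) = -316 and p(8) = 1388 have opposite signs, so a root lies in (7, 8); Newton's method refines it to λ ≈ 7.1773. p(32) = 284 and p(33) = -862 have opposite signs, so a root lies in (32, 33); Newton's method refines it to λ ≈ 32.2511. p(77) = -1786 and p(78) = 1388 have opposite signs, so a root lies in (77, 78); Newton's method refines it to λ ≈ 77.5716. Check (Vieta): the three roots sum to 117, matching tr M = 117.
So the eigenvalues of A^T A are ≈ 7.1773, 32.2511, 77.5716 (all ≥ 0, as they must be for A^T A). The largest is λ_max ≈ 77.5716, hence ||A||_2 = sqrt(λ_max) ≈ 8.8075.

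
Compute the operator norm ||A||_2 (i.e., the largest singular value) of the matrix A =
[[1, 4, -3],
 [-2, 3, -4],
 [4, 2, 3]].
||A||_2 ≈ 7.2638 (= sqrt(largest eigenvalue of A^T A))

||A||_2 = sigma_max(A) = sqrt(lambda_max(A^T A)). Form the symmetric matrix M = A^T A =
[[21, 6, 17],
 [6, 29, -18],
 [17, -18, 34]].
Its characteristic polynomial (trace, sum of principal 2x2 minors, determinant of M give the coefficients) is
  p(λ) = det(λ I - M) = λ^3 - 84λ^2 + 1660λ - 625.
No integer candidate from the rational root theorem (±divisors of 625) is a root, so the roots are irrational. The cubic discriminant is Δ = 1222722725 > 0, so there are three distinct real roots. p(0) = -625 and p(1) = 952 have opposite signs, so a root lies in (0, 1); Newton's method refines it to λ ≈ 0.3839. p(30) = 575 and p(31) = -98 have opposite signs, so a root lies in (30, 31); Newton's method refines it to λ ≈ 30.8529. p(52) = -833 and p(53) = 276 have opposite signs, so a root lies in (52, 53); Newton's method refines it to λ ≈ 52.7631. Check (Vieta): the three roots sum to 84, matching tr M = 84.
So the eigenvalues of A^T A are ≈ 0.3839, 30.8529, 52.7631 (all ≥ 0, as they must be for A^T A). The largest is λ_max ≈ 52.7631, hence ||A||_2 = sqrt(λ_max) ≈ 7.2638.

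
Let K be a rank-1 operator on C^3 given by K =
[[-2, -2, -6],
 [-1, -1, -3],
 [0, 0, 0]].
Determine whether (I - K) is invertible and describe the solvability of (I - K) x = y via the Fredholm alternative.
(I - K) is invertible (det(I - K) = 4 ≠ 0), so for every y in C^3 the equation (I - K) x = y has a unique solution.

K has rank 1, so it is an outer product K = u v^T: every row of K is a multiple of one row vector. Reading off the entries, u = (2, 1, 0) and v = (-1, -1, -3) (row i of K equals u_i·v^T). A rank-one matrix u v^T satisfies K u = u (v·u) and kills the (2)-dimensional subspace v^⊥, so its characteristic polynomial is lambda^2 (lambda - v·u) with v·u = tr K = -3. Hence the eigenvalues of I - K are 1 (multiplicity 2) and 1 - (-3) = 4, so det(I - K) = 4. (Direct check: I - K =
[[3, 2, 6],
 [1, 2, 3],
 [0, 0, 1]]
has determinant 4.) The finite-dimensional Fredholm alternative says: either (I - K) is invertible, or ker(I - K) ≠ {0} and then range(I - K) = ker((I - K)^*)^⊥, with dim ker(I - K) = dim ker((I - K)^*). Since det(I - K) ≠ 0, 1 is not an eigenvalue of K and ker(I - K) = {0}, so we are in the first case: for every y there is a unique x = (I - K)^(-1) y. Explicitly, by the Sherman–Morrison formula, (I - u v^T)^(-1) = I + u v^T/(1 - v·u), i.e. (I - K)^(-1) = I + K/(4).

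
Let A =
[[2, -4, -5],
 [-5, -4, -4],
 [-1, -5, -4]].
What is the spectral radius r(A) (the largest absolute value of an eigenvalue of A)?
r(A) ≈ 10.655

The eigenvalues of A are the roots of its characteristic polynomial. With M = A (coefficients from the trace, the sum of principal 2x2 minors, and det A):
  p(λ) = det(λ I - M) = λ^3 + 6λ^2 - 45λ + 49.
No integer candidate from the rational root theorem (±divisors of 49) is a root, so the roots are irrational. The cubic discriminant is Δ = 92097 > 0, so there are three distinct real roots. p(-11) = -61 and p(-10) = 99 have opposite signs, so a root lies in (-11, -10); Newton's method refines it to λ ≈ -10.655. p(1) = 11 and p(2) = -9 have opposite signs, so a root lies in (1, 2); Newton's method refines it to λ ≈ 1.4228. p(3) = -5 and p(4) = 29 have opposite signs, so a root lies in (3, 4); Newton's method refines it to λ ≈ 3.2322. Check (Vieta): the three roots sum to -6, matching tr M = -6.
Thus the eigenvalues (to 4 decimals) are -10.655 (modulus 10.655); 1.4228 (modulus 1.4228); 3.2322 (modulus 3.2322). The spectral radius is the largest modulus: r(A) ≈ 10.655. (Cross-check: r(A) ≤ ||A||_2 ≈ 10.8828; equality holds whenever A is normal, though it can also hold for some non-normal A.)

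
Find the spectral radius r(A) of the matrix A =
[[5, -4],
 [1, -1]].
r(A) = (4 + sqrt(20))/2 ≈ 4.2361

The eigenvalues of A are the roots of its characteristic polynomial. With M = A (coefficients from the trace and determinant):
  p(λ) = det(λ I - M) = λ^2 - 4λ - 1.
For λ^2 - 4λ - 1 the discriminant is 20. It is nonnegative but not a perfect square, so the roots are real and irrational: λ = (4 ± sqrt(20))/2 ≈ 4.2361, -0.2361.
Thus the eigenvalues (to 4 decimals) are 4.2361 (modulus 4.2361); -0.2361 (modulus 0.2361). The spectral radius is the largest modulus: r(A) = (4 + sqrt(20))/2 ≈ 4.2361. (Cross-check: r(A) ≤ ||A||_2 ≈ 6.5557; equality holds whenever A is normal, though it can also hold for some non-normal A.)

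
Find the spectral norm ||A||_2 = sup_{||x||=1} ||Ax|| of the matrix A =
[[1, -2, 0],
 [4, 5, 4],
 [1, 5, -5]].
||A||_2 ≈ 8.0753 (= sqrt(largest eigenvalue of A^T A))

||A||_2 = sigma_max(A) = sqrt(lambda_max(A^T A)). Form the symmetric matrix M = A^T A =
[[18, 23, 11],
 [23, 54, -5],
 [11, -5, 41]].
Its characteristic polynomial (trace, sum of principal 2x2 minors, determinant of M give the coefficients) is
  p(λ) = det(λ I - M) = λ^3 - 113λ^2 + 3249λ - 8649.
No integer candidate from the rational root theorem (±divisors of 8649) is a root, so the roots are irrational. The cubic discriminant is Δ = 2822205168 > 0, so there are three distinct real roots. p(2) = -2595 and p(3) = 108 have opposite signs, so a root lies in (2, 3); Newton's method refines it to λ ≈ 2.9585. p(44) = 723 and p(45) = -144 have opposite signs, so a root lies in (44, 45); Newton's method refines it to λ ≈ 44.8305. p(65) = -264 and p(66) = 1053 have opposite signs, so a root lies in (65, 66); Newton's method refines it to λ ≈ 65.211. Check (Vieta): the three roots sum to 113, matching tr M = 113.
So the eigenvalues of A^T A are ≈ 2.9585, 44.8305, 65.211 (all ≥ 0, as they must be for A^T A). The largest is λ_max ≈ 65.211, hence ||A||_2 = sqrt(λ_max) ≈ 8.0753.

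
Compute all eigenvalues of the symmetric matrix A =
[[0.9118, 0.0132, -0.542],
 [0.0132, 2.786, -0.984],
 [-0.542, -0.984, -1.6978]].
sigma(A) ≈ {-2, 1, 3}

A is real symmetric, so its spectrum consists of real eigenvalues. Expanding the characteristic polynomial of the displayed matrix gives
  det(λ I - A) = p(λ) = λ^3 + (-2)λ^2 + (-5)λ + (6).
Solving p(λ) = 0 yields eigenvalues ≈ -2, 1, 3. (A is shown rounded to 4 decimals, so these recover the underlying integer eigenvalues to within that precision.)
Verification: the trace of A = 2 equals the sum of eigenvalues 2, and det(A) ≈ -5.9998 matches the eigenvalue product -6.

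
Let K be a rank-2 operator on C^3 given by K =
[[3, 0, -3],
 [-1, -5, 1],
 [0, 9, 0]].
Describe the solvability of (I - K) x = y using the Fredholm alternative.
(I - K) is invertible (det(I - K) = -21 ≠ 0), so for every y in C^3 the equation (I - K) x = y has a unique solution.

K has rank 2 and factors as K = U V^T = u1 v1^T + u2 v2^T with u1 = (-3, 1, 0), v1 = (-1, 1, 1), u2 = (1, -2, 3), v2 = (0, 3, 0) (multiplying out reproduces the displayed K). The nonzero eigenvalues of U V^T coincide with those of the 2 x 2 matrix G = V^T U = [[v1·u1, v1·u2], [v2·u1, v2·u2]] = [[4, 0], [3, -6]], and by the Sylvester determinant identity det(I_3 - U V^T) = det(I_2 - V^T U) = det([[-3, 0], [-3, 7]]) = (-3)(7) - (0)(-3) = -21. (Direct check: I - K =
[[-2, 0, 3],
 [1, 6, -1],
 [0, -9, 1]]
has determinant -21.) The finite-dimensional Fredholm alternative says: either (I - K) is invertible, or ker(I - K) ≠ {0} and then range(I - K) = ker((I - K)^*)^⊥, with dim ker(I - K) = dim ker((I - K)^*). Since det(I - K) ≠ 0, 1 is not an eigenvalue of K and ker(I - K) = {0}, so we are in the first case: for every y there is a unique x = (I - K)^(-1) y. (Explicitly, by the Woodbury identity, (I - U V^T)^(-1) = I + U (I_2 - G)^(-1) V^T.)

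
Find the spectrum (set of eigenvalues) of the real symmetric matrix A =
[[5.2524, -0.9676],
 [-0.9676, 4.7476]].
sigma(A) ≈ {4, 6}

A is real symmetric, so its spectrum consists of real eigenvalues. Expanding the characteristic polynomial of the displayed matrix gives
  det(λ I - A) = p(λ) = λ^2 + (-10)λ + (24).
Solving p(λ) = 0 yields eigenvalues ≈ 4, 6. (A is shown rounded to 4 decimals, so these recover the underlying integer eigenvalues to within that precision.)
Verification: the trace of A = 10 equals the sum of eigenvalues 10, and det(A) ≈ 24.0000 matches the eigenvalue product 24.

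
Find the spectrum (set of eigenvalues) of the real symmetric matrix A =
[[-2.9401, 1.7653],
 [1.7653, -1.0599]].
sigma(A) ≈ {-4, 0}

A is real symmetric, so its spectrum consists of real eigenvalues. Expanding the characteristic polynomial of the displayed matrix gives
  det(λ I - A) = p(λ) = λ^2 + (4)λ + (0).
Solving p(λ) = 0 yields eigenvalues ≈ -4, 0. (A is shown rounded to 4 decimals, so these recover the underlying integer eigenvalues to within that precision.)
Verification: the trace of A = -4 equals the sum of eigenvalues -4, and det(A) ≈ -0.0001 matches the eigenvalue product 0.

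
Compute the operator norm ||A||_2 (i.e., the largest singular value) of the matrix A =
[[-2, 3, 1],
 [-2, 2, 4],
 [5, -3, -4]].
||A||_2 ≈ 9.0641 (= sqrt(largest eigenvalue of A^T A))

||A||_2 = sigma_max(A) = sqrt(lambda_max(A^T A)). Form the symmetric matrix M = A^T A =
[[33, -25, -30],
 [-25, 22, 23],
 [-30, 23, 33]].
Its characteristic polynomial (trace, sum of principal 2x2 minors, determinant of M give the coefficients) is
  p(λ) = det(λ I - M) = λ^3 - 88λ^2 + 487λ - 576.
No integer candidate from the rational root theorem (±divisors of 576) is a root, so the roots are irrational. The cubic discriminant is Δ = 239893092 > 0, so there are three distinct real roots. p(1) = -176 and p(2) = 54 have opposite signs, so a root lies in (1, 2); Newton's method refines it to λ ≈ 1.6874. p(4) = 28 and p(5) = -216 have opposite signs, so a root lies in (4, 5); Newton's method refines it to λ ≈ 4.1549. p(82) = -986 and p(83) = 5400 have opposite signs, so a root lies in (82, 83); Newton's method refines it to λ ≈ 82.1577. Check (Vieta): the three roots sum to 88, matching tr M = 88.
So the eigenvalues of A^T A are ≈ 1.6874, 4.1549, 82.1577 (all ≥ 0, as they must be for A^T A). The largest is λ_max ≈ 82.1577, hence ||A||_2 = sqrt(λ_max) ≈ 9.0641.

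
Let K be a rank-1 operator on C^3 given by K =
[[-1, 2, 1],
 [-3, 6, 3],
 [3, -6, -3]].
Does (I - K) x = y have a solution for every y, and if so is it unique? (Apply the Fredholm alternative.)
(I - K) is invertible (det(I - K) = -1 ≠ 0), so for every y in C^3 the equation (I - K) x = y has a unique solution.

K has rank 1, so it is an outer product K = u v^T: every row of K is a multiple of one row vector. Reading off the entries, u = (1, 3, -3) and v = (-1, 2, 1) (row i of K equals u_i·v^T). A rank-one matrix u v^T satisfies K u = u (v·u) and kills the (2)-dimensional subspace v^⊥, so its characteristic polynomial is lambda^2 (lambda - v·u) with v·u = tr K = 2. Hence the eigenvalues of I - K are 1 (multiplicity 2) and 1 - (2) = -1, so det(I - K) = -1. (Direct check: I - K =
[[2, -2, -1],
 [3, -5, -3],
 [-3, 6, 4]]
has determinant -1.) The finite-dimensional Fredholm alternative says: either (I - K) is invertible, or ker(I - K) ≠ {0} and then range(I - K) = ker((I - K)^*)^⊥, with dim ker(I - K) = dim ker((I - K)^*). Since det(I - K) ≠ 0, 1 is not an eigenvalue of K and ker(I - K) = {0}, so we are in the first case: for every y there is a unique x = (I - K)^(-1) y. Explicitly, by the Sherman–Morrison formula, (I - u v^T)^(-1) = I + u v^T/(1 - v·u), i.e. (I - K)^(-1) = I - K.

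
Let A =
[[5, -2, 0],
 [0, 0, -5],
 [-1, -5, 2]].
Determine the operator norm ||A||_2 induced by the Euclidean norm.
||A||_2 ≈ 6.2745 (= sqrt(largest eigenvalue of A^T A))

||A||_2 = sigma_max(A) = sqrt(lambda_max(A^T A)). Form the symmetric matrix M = A^T A =
[[26, -5, -2],
 [-5, 29, -10],
 [-2, -10, 29]].
Its characteristic polynomial (trace, sum of principal 2x2 minors, determinant of M give the coefficients) is
  p(λ) = det(λ I - M) = λ^3 - 84λ^2 + 2220λ - 18225.
No integer candidate from the rational root theorem (±divisors of 18225) is a root, so the roots are irrational. The cubic discriminant is Δ = 9173925 > 0, so there are three distinct real roots. p(16) = -113 and p(17) = 152 have opposite signs, so a root lies in (16, 17); Newton's method refines it to λ ≈ 16.3952. p(28) = 31 and p(29) = -100 have opposite signs, so a root lies in (28, 29); Newton's method refines it to λ ≈ 28.2349. p(39) = -90 and p(40) = 175 have opposite signs, so a root lies in (39, 40); Newton's method refines it to λ ≈ 39.3699. Check (Vieta): the three roots sum to 84, matching tr M = 84.
So the eigenvalues of A^T A are ≈ 16.3952, 28.2349, 39.3699 (all ≥ 0, as they must be for A^T A). The largest is λ_max ≈ 39.3699, hence ||A||_2 = sqrt(λ_max) ≈ 6.2745.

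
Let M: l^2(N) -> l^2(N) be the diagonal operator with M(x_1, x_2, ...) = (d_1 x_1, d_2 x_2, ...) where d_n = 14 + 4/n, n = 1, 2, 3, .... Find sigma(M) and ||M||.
sigma(M) = {14 + 4/n : n ≥ 1} ∪ {14}; ||M|| = 18

A bounded diagonal operator on l^2 with diagonal entries d_n has spectrum equal to the closure of {d_n : n ≥ 1}: every d_n is an eigenvalue (with eigenvector e_n), so {d_n} ⊂ sigma(M); the spectrum is closed, so its closure is too; and for lambda not in the closure, (M - lambda I) has bounded inverse (the diagonal entries 1/(d_n - lambda) are bounded). For our sequence d_n = 14 + 4/n, n = 1, 2, 3, ...:
  - {d_n} = {14 + 4/n : n ≥ 1}; the only limit point is 14
  - closure = {14 + 4/n : n ≥ 1} ∪ {14}
For the norm: a diagonal operator has ||M|| = sup_n |d_n|. Here d_n = 14 + 4/n is positive and decreasing, so sup_n |d_n| = d_1 = 14 + 4 = 18. So ||M|| = 18.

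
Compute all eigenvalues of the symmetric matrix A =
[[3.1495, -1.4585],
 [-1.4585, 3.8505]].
sigma(A) ≈ {2, 5}

A is real symmetric, so its spectrum consists of real eigenvalues. Expanding the characteristic polynomial of the displayed matrix gives
  det(λ I - A) = p(λ) = λ^2 + (-7)λ + (10).
Solving p(λ) = 0 yields eigenvalues ≈ 2, 5. (A is shown rounded to 4 decimals, so these recover the underlying integer eigenvalues to within that precision.)
Verification: the trace of A = 7 equals the sum of eigenvalues 7, and det(A) ≈ 9.9999 matches the eigenvalue product 10.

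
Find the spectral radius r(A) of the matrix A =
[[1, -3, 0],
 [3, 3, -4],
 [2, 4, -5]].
r(A) = sqrt(10) ≈ 3.1623

The eigenvalues of A are the roots of its characteristic polynomial. With M = A (coefficients from the trace, the sum of principal 2x2 minors, and det A):
  p(λ) = det(λ I - M) = λ^3 + λ^2 + 8λ + 20.
By the rational root theorem any rational root is an integer divisor of 20. Testing λ = -2: p(-2) = -8 + 4 - 16 + 20 = 0, so λ = -2 is a root. Dividing out (λ + 2) leaves p(λ) = (λ + 2)(λ^2 - λ + 10). For λ^2 - λ + 10 the discriminant is -39. It is negative, so the roots are the complex-conjugate pair λ = 1/2 ± (sqrt(39)/2) i ≈ 0.5 ± 3.1225i. For a conjugate pair the product of the roots equals the constant term, so |λ|^2 = 10 and |λ| = sqrt(10) ≈ 3.1623.
Thus the eigenvalues (to 4 decimals) are 0.5 ± 3.1225i (modulus 3.1623); -2 (modulus 2). The spectral radius is the largest modulus: r(A) = sqrt(10) ≈ 3.1623. (Cross-check: r(A) ≤ ||A||_2 ≈ 8.9324; equality holds whenever A is normal, though it can also hold for some non-normal A.)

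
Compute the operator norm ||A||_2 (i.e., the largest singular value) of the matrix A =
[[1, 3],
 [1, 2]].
||A||_2 = sqrt((15 + sqrt(221))/2) ≈ 3.8643 (= sqrt(largest eigenvalue of A^T A))

||A||_2 = sigma_max(A) = sqrt(lambda_max(A^T A)). Form the symmetric matrix M = A^T A =
[[2, 5],
 [5, 13]].
Its characteristic polynomial (trace, determinant of M give the coefficients) is
  p(λ) = det(λ I - M) = λ^2 - 15λ + 1.
For λ^2 - 15λ + 1 the discriminant is 221. It is nonnegative but not a perfect square, so the roots are real and irrational: λ = (15 ± sqrt(221))/2 ≈ 14.933, 0.067.
So the eigenvalues of A^T A are ≈ 0.067, 14.933 (all ≥ 0, as they must be for A^T A). The largest is λ_max = (15 + sqrt(221))/2 ≈ 14.933, hence ||A||_2 = sqrt(λ_max) = sqrt((15 + sqrt(221))/2) ≈ 3.8643.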